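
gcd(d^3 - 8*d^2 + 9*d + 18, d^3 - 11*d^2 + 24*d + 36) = d^2 - 5*d - 6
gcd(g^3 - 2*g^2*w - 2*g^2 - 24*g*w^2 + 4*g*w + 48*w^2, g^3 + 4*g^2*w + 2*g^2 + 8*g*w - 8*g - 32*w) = g^2 + 4*g*w - 2*g - 8*w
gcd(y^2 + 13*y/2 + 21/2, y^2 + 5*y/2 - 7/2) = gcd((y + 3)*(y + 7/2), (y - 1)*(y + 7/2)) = y + 7/2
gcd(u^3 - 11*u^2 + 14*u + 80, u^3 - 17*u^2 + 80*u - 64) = u - 8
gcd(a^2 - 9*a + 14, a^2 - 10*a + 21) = a - 7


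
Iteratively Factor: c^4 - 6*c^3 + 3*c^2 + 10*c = (c - 2)*(c^3 - 4*c^2 - 5*c) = (c - 2)*(c + 1)*(c^2 - 5*c) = c*(c - 2)*(c + 1)*(c - 5)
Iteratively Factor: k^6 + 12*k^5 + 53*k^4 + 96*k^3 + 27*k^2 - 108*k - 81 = (k + 1)*(k^5 + 11*k^4 + 42*k^3 + 54*k^2 - 27*k - 81) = (k + 1)*(k + 3)*(k^4 + 8*k^3 + 18*k^2 - 27) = (k + 1)*(k + 3)^2*(k^3 + 5*k^2 + 3*k - 9) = (k - 1)*(k + 1)*(k + 3)^2*(k^2 + 6*k + 9) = (k - 1)*(k + 1)*(k + 3)^3*(k + 3)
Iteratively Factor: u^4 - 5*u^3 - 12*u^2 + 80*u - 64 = (u + 4)*(u^3 - 9*u^2 + 24*u - 16) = (u - 4)*(u + 4)*(u^2 - 5*u + 4) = (u - 4)^2*(u + 4)*(u - 1)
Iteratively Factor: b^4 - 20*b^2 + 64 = (b - 2)*(b^3 + 2*b^2 - 16*b - 32) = (b - 2)*(b + 4)*(b^2 - 2*b - 8) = (b - 4)*(b - 2)*(b + 4)*(b + 2)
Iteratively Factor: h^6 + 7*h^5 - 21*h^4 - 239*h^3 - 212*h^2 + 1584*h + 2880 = (h + 3)*(h^5 + 4*h^4 - 33*h^3 - 140*h^2 + 208*h + 960) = (h - 3)*(h + 3)*(h^4 + 7*h^3 - 12*h^2 - 176*h - 320) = (h - 3)*(h + 3)*(h + 4)*(h^3 + 3*h^2 - 24*h - 80) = (h - 5)*(h - 3)*(h + 3)*(h + 4)*(h^2 + 8*h + 16) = (h - 5)*(h - 3)*(h + 3)*(h + 4)^2*(h + 4)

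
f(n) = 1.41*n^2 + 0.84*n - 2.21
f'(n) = 2.82*n + 0.84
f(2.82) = 11.37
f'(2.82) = 8.79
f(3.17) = 14.62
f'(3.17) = 9.78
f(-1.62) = 0.13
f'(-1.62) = -3.73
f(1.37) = 1.59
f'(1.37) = 4.70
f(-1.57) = -0.05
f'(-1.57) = -3.59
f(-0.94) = -1.75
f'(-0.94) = -1.81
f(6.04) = 54.30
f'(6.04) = 17.87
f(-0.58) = -2.22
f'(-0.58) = -0.80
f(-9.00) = 104.44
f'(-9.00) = -24.54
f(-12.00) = 190.75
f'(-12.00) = -33.00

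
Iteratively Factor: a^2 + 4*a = (a)*(a + 4)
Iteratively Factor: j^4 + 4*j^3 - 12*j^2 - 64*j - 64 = (j + 2)*(j^3 + 2*j^2 - 16*j - 32) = (j - 4)*(j + 2)*(j^2 + 6*j + 8) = (j - 4)*(j + 2)^2*(j + 4)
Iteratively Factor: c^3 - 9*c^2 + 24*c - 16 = (c - 4)*(c^2 - 5*c + 4) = (c - 4)^2*(c - 1)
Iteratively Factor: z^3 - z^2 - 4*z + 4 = (z - 1)*(z^2 - 4) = (z - 1)*(z + 2)*(z - 2)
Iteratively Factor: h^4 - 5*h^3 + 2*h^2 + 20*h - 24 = (h - 2)*(h^3 - 3*h^2 - 4*h + 12) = (h - 2)^2*(h^2 - h - 6) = (h - 3)*(h - 2)^2*(h + 2)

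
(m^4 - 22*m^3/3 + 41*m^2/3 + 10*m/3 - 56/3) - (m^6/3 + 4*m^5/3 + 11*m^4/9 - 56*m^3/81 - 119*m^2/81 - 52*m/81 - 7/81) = -m^6/3 - 4*m^5/3 - 2*m^4/9 - 538*m^3/81 + 1226*m^2/81 + 322*m/81 - 1505/81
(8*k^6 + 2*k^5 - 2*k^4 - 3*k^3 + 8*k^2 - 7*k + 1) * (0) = 0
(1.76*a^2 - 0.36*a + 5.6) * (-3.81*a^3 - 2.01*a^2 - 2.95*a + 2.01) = -6.7056*a^5 - 2.166*a^4 - 25.8044*a^3 - 6.6564*a^2 - 17.2436*a + 11.256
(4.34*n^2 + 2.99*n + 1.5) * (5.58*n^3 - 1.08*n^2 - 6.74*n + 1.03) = 24.2172*n^5 + 11.997*n^4 - 24.1108*n^3 - 17.3024*n^2 - 7.0303*n + 1.545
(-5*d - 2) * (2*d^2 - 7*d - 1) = -10*d^3 + 31*d^2 + 19*d + 2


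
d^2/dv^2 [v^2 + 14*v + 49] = 2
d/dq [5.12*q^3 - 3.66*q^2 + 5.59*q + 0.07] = 15.36*q^2 - 7.32*q + 5.59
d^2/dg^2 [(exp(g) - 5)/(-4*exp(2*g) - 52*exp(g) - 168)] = (-exp(4*g) + 33*exp(3*g) + 447*exp(2*g) + 551*exp(g) - 4494)*exp(g)/(4*(exp(6*g) + 39*exp(5*g) + 633*exp(4*g) + 5473*exp(3*g) + 26586*exp(2*g) + 68796*exp(g) + 74088))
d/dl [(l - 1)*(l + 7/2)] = 2*l + 5/2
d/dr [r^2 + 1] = 2*r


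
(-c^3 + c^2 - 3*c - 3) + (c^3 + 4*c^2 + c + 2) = 5*c^2 - 2*c - 1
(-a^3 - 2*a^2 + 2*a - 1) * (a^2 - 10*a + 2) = -a^5 + 8*a^4 + 20*a^3 - 25*a^2 + 14*a - 2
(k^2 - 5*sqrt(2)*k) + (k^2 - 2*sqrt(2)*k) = 2*k^2 - 7*sqrt(2)*k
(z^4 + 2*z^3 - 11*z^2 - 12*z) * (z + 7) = z^5 + 9*z^4 + 3*z^3 - 89*z^2 - 84*z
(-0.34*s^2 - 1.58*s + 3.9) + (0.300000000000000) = -0.34*s^2 - 1.58*s + 4.2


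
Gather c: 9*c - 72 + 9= 9*c - 63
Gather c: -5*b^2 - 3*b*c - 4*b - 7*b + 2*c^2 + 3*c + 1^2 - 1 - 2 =-5*b^2 - 11*b + 2*c^2 + c*(3 - 3*b) - 2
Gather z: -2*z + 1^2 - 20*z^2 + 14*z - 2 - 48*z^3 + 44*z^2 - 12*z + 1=-48*z^3 + 24*z^2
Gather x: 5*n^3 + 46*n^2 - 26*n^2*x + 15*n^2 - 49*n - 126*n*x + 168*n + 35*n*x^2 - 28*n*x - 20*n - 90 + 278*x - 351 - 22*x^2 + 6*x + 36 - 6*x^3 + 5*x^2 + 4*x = 5*n^3 + 61*n^2 + 99*n - 6*x^3 + x^2*(35*n - 17) + x*(-26*n^2 - 154*n + 288) - 405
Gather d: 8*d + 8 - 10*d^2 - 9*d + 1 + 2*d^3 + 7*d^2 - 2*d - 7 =2*d^3 - 3*d^2 - 3*d + 2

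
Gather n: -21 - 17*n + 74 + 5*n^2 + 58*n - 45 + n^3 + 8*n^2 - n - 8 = n^3 + 13*n^2 + 40*n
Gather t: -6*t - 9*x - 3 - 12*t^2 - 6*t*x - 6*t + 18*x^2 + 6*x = -12*t^2 + t*(-6*x - 12) + 18*x^2 - 3*x - 3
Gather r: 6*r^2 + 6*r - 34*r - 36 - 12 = 6*r^2 - 28*r - 48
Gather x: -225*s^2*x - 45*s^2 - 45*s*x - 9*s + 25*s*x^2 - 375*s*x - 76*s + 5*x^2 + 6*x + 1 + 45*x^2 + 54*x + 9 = -45*s^2 - 85*s + x^2*(25*s + 50) + x*(-225*s^2 - 420*s + 60) + 10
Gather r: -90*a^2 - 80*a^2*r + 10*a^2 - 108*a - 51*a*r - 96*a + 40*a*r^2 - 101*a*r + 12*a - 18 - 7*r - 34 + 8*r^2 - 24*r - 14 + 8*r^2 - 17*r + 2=-80*a^2 - 192*a + r^2*(40*a + 16) + r*(-80*a^2 - 152*a - 48) - 64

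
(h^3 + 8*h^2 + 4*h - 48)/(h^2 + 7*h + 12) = (h^2 + 4*h - 12)/(h + 3)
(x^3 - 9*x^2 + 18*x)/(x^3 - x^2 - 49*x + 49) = x*(x^2 - 9*x + 18)/(x^3 - x^2 - 49*x + 49)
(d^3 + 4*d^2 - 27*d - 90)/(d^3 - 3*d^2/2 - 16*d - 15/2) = 2*(d + 6)/(2*d + 1)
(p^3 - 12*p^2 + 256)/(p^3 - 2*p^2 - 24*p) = (p^2 - 16*p + 64)/(p*(p - 6))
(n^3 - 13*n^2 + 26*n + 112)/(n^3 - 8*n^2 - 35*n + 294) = (n^2 - 6*n - 16)/(n^2 - n - 42)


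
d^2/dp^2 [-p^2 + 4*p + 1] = -2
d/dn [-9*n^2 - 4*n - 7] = -18*n - 4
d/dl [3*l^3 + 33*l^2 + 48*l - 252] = 9*l^2 + 66*l + 48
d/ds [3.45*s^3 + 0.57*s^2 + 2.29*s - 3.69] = 10.35*s^2 + 1.14*s + 2.29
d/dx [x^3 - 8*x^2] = x*(3*x - 16)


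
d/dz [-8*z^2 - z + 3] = -16*z - 1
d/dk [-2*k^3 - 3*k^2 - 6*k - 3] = -6*k^2 - 6*k - 6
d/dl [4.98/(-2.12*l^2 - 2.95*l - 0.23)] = (21.1152*l + 14.691)/(2.12*l^2 + 2.95*l + 0.23)^2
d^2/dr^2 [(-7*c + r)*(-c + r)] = 2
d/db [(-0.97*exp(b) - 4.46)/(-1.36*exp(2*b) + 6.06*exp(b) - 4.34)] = (-1.3192*exp(2*b) - 12.1312*exp(b) + 31.2374)*exp(b)/(1.8496*exp(4*b) - 16.4832*exp(3*b) + 48.5284*exp(2*b) - 52.6008*exp(b) + 18.8356)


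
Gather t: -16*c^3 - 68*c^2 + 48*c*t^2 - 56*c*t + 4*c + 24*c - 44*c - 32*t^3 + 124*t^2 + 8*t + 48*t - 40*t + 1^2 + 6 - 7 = -16*c^3 - 68*c^2 - 16*c - 32*t^3 + t^2*(48*c + 124) + t*(16 - 56*c)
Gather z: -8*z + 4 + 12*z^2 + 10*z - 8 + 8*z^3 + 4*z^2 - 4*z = 8*z^3 + 16*z^2 - 2*z - 4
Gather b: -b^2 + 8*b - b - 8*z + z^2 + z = -b^2 + 7*b + z^2 - 7*z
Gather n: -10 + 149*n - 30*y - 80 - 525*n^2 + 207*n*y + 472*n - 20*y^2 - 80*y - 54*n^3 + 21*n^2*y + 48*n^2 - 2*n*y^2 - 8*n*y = -54*n^3 + n^2*(21*y - 477) + n*(-2*y^2 + 199*y + 621) - 20*y^2 - 110*y - 90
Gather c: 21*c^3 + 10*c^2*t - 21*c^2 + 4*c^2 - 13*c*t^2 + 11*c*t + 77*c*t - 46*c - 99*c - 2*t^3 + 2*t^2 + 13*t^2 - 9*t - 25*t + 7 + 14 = 21*c^3 + c^2*(10*t - 17) + c*(-13*t^2 + 88*t - 145) - 2*t^3 + 15*t^2 - 34*t + 21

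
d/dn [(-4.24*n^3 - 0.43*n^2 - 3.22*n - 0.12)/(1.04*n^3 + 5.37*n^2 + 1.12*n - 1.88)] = (-22.3216*n^4 - 2.8*n^3 + 41.0978*n^2 + 2.9056*n + 6.188)/(1.0816*n^6 + 11.1696*n^5 + 31.1665*n^4 + 8.1184*n^3 - 18.9368*n^2 - 4.2112*n + 3.5344)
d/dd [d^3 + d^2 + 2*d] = 3*d^2 + 2*d + 2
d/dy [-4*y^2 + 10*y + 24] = 10 - 8*y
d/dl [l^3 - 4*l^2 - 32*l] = 3*l^2 - 8*l - 32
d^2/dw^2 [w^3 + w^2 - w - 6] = 6*w + 2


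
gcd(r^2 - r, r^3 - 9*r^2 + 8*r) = r^2 - r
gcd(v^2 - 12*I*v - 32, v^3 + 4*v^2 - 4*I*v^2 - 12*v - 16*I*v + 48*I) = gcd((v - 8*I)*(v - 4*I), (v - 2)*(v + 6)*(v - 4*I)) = v - 4*I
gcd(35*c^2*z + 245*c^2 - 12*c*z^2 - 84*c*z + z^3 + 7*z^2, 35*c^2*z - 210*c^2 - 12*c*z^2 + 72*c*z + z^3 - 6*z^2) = 35*c^2 - 12*c*z + z^2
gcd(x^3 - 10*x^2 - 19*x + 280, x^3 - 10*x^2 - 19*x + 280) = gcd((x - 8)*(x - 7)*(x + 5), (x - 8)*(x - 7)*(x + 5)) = x^3 - 10*x^2 - 19*x + 280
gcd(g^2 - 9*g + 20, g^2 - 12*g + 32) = g - 4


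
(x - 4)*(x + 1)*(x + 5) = x^3 + 2*x^2 - 19*x - 20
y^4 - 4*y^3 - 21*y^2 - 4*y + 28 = (y - 7)*(y - 1)*(y + 2)^2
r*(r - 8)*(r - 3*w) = r^3 - 3*r^2*w - 8*r^2 + 24*r*w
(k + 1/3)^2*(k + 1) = k^3 + 5*k^2/3 + 7*k/9 + 1/9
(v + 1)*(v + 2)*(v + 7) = v^3 + 10*v^2 + 23*v + 14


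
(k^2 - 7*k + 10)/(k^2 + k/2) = 2*(k^2 - 7*k + 10)/(k*(2*k + 1))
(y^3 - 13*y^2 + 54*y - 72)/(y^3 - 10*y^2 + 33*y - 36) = (y - 6)/(y - 3)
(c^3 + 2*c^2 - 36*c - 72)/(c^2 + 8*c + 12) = c - 6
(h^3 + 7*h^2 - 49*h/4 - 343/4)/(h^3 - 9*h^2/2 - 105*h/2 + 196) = (h + 7/2)/(h - 8)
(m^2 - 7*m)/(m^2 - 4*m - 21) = m/(m + 3)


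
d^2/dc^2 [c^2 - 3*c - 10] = 2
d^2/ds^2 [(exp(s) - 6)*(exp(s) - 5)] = (4*exp(s) - 11)*exp(s)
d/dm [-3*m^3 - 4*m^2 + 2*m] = -9*m^2 - 8*m + 2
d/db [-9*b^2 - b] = -18*b - 1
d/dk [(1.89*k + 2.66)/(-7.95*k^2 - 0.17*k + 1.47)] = (15.0255*k^2 + 42.294*k + 3.2305)/(63.2025*k^4 + 2.703*k^3 - 23.3441*k^2 - 0.4998*k + 2.1609)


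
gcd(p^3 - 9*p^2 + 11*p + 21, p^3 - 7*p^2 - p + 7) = p^2 - 6*p - 7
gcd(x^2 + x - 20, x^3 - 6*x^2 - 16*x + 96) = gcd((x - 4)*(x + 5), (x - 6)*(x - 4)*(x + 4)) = x - 4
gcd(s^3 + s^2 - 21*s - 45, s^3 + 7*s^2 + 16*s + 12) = s + 3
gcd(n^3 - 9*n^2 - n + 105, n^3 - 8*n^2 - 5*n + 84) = n^2 - 4*n - 21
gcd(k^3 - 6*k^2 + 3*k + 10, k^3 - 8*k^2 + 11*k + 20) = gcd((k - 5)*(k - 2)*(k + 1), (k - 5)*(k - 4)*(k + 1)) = k^2 - 4*k - 5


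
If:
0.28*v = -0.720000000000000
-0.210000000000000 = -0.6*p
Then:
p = 0.35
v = -2.57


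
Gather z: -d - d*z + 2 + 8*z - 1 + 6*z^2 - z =-d + 6*z^2 + z*(7 - d) + 1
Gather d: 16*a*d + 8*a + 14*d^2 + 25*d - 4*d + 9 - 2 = 8*a + 14*d^2 + d*(16*a + 21) + 7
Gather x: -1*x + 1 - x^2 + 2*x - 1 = -x^2 + x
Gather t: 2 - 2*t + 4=6 - 2*t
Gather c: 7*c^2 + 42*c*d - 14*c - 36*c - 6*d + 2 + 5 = 7*c^2 + c*(42*d - 50) - 6*d + 7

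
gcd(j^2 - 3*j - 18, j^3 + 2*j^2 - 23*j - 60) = j + 3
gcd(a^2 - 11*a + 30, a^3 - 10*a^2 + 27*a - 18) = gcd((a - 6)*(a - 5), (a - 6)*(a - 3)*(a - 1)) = a - 6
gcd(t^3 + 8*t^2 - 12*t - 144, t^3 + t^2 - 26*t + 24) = t^2 + 2*t - 24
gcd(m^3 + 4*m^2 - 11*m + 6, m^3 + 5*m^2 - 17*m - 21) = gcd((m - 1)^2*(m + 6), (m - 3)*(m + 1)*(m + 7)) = 1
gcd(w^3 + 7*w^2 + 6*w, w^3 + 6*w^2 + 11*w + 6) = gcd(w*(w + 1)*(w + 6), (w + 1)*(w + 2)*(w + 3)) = w + 1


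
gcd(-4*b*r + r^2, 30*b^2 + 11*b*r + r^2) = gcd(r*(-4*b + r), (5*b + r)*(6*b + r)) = 1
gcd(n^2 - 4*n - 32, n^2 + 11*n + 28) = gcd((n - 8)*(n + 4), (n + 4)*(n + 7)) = n + 4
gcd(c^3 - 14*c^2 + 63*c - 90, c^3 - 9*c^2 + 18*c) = c^2 - 9*c + 18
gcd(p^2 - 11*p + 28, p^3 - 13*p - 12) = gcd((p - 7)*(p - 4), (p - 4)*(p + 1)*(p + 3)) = p - 4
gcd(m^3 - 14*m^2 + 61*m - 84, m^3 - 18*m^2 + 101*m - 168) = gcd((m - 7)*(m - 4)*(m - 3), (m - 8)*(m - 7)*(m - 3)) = m^2 - 10*m + 21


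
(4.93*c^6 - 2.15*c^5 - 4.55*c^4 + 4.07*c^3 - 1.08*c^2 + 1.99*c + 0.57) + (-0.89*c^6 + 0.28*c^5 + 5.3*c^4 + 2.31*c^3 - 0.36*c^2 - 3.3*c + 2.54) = 4.04*c^6 - 1.87*c^5 + 0.75*c^4 + 6.38*c^3 - 1.44*c^2 - 1.31*c + 3.11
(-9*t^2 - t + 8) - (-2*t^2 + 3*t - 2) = -7*t^2 - 4*t + 10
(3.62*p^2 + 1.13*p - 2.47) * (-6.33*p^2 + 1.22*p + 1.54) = -22.9146*p^4 - 2.7365*p^3 + 22.5885*p^2 - 1.2732*p - 3.8038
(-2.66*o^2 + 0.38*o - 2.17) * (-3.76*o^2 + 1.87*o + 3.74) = 10.0016*o^4 - 6.403*o^3 - 1.0786*o^2 - 2.6367*o - 8.1158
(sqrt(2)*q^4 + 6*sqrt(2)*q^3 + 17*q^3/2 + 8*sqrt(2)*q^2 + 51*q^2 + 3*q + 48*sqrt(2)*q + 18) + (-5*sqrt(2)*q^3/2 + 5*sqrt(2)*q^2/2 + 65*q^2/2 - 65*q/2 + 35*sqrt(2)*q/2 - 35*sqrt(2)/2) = sqrt(2)*q^4 + 7*sqrt(2)*q^3/2 + 17*q^3/2 + 21*sqrt(2)*q^2/2 + 167*q^2/2 - 59*q/2 + 131*sqrt(2)*q/2 - 35*sqrt(2)/2 + 18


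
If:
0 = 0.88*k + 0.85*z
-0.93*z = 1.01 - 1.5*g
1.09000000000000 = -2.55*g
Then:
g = -0.43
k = 1.71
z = -1.78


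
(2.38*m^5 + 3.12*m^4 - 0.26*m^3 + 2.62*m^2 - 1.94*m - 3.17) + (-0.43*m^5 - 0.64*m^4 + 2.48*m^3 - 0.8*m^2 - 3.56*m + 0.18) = 1.95*m^5 + 2.48*m^4 + 2.22*m^3 + 1.82*m^2 - 5.5*m - 2.99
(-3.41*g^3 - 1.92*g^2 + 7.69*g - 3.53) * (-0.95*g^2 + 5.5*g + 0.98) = 3.2395*g^5 - 16.931*g^4 - 21.2073*g^3 + 43.7669*g^2 - 11.8788*g - 3.4594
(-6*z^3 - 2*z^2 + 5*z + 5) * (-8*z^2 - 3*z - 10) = 48*z^5 + 34*z^4 + 26*z^3 - 35*z^2 - 65*z - 50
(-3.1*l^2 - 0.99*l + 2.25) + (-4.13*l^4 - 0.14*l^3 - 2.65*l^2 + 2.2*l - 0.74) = -4.13*l^4 - 0.14*l^3 - 5.75*l^2 + 1.21*l + 1.51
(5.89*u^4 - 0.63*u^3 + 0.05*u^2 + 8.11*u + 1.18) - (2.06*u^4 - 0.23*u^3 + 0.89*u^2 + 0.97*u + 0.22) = 3.83*u^4 - 0.4*u^3 - 0.84*u^2 + 7.14*u + 0.96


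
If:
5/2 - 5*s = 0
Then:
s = 1/2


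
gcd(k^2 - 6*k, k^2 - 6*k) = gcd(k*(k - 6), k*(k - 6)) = k^2 - 6*k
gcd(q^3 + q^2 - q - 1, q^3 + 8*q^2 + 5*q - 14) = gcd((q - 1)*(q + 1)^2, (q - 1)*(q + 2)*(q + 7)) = q - 1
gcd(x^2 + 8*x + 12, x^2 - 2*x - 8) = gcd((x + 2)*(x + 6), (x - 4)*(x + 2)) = x + 2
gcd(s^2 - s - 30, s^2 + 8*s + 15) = s + 5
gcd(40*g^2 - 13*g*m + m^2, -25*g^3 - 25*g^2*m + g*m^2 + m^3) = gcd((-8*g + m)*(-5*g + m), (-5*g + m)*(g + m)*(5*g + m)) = 5*g - m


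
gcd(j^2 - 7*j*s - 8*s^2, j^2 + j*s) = j + s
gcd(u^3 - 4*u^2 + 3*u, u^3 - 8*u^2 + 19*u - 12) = u^2 - 4*u + 3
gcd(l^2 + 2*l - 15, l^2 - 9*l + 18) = l - 3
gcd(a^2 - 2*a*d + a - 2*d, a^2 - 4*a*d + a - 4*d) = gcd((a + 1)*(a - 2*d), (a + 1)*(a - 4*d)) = a + 1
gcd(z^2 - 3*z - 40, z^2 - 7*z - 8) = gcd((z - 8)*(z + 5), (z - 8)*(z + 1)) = z - 8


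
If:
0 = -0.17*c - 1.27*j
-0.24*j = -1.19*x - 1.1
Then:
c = -37.0416666666667*x - 34.2401960784314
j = 4.95833333333333*x + 4.58333333333333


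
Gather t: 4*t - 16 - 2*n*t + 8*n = 8*n + t*(4 - 2*n) - 16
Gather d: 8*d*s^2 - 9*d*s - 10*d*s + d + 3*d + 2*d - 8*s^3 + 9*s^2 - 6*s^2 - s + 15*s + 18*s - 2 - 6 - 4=d*(8*s^2 - 19*s + 6) - 8*s^3 + 3*s^2 + 32*s - 12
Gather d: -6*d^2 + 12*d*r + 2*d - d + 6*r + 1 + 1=-6*d^2 + d*(12*r + 1) + 6*r + 2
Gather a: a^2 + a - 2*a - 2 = a^2 - a - 2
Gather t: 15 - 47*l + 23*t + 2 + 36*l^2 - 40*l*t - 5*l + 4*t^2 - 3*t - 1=36*l^2 - 52*l + 4*t^2 + t*(20 - 40*l) + 16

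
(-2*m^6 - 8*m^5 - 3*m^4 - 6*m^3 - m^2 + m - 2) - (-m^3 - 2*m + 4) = -2*m^6 - 8*m^5 - 3*m^4 - 5*m^3 - m^2 + 3*m - 6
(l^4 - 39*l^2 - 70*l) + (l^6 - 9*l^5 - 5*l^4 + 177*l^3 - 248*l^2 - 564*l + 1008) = l^6 - 9*l^5 - 4*l^4 + 177*l^3 - 287*l^2 - 634*l + 1008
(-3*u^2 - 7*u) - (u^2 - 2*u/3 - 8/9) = -4*u^2 - 19*u/3 + 8/9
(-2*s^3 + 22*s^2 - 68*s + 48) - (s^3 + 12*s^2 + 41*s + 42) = -3*s^3 + 10*s^2 - 109*s + 6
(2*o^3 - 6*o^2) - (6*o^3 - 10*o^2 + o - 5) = -4*o^3 + 4*o^2 - o + 5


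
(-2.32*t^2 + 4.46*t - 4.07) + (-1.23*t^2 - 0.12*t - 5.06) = -3.55*t^2 + 4.34*t - 9.13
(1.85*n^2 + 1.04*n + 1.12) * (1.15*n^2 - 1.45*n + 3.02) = 2.1275*n^4 - 1.4865*n^3 + 5.367*n^2 + 1.5168*n + 3.3824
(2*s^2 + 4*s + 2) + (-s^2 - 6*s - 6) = s^2 - 2*s - 4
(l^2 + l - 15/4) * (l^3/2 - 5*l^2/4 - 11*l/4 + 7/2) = l^5/2 - 3*l^4/4 - 47*l^3/8 + 87*l^2/16 + 221*l/16 - 105/8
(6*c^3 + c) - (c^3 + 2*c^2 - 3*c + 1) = 5*c^3 - 2*c^2 + 4*c - 1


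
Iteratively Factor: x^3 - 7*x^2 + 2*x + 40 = (x - 5)*(x^2 - 2*x - 8) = (x - 5)*(x + 2)*(x - 4)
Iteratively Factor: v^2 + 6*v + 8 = (v + 2)*(v + 4)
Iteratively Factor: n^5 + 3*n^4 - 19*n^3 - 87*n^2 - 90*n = (n + 3)*(n^4 - 19*n^2 - 30*n) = (n + 3)^2*(n^3 - 3*n^2 - 10*n) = (n + 2)*(n + 3)^2*(n^2 - 5*n) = (n - 5)*(n + 2)*(n + 3)^2*(n)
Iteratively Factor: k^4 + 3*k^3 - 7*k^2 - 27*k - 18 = (k + 3)*(k^3 - 7*k - 6) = (k - 3)*(k + 3)*(k^2 + 3*k + 2) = (k - 3)*(k + 1)*(k + 3)*(k + 2)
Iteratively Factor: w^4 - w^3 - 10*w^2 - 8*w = (w)*(w^3 - w^2 - 10*w - 8) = w*(w + 1)*(w^2 - 2*w - 8) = w*(w - 4)*(w + 1)*(w + 2)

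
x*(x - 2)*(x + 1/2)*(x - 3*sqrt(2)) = x^4 - 3*sqrt(2)*x^3 - 3*x^3/2 - x^2 + 9*sqrt(2)*x^2/2 + 3*sqrt(2)*x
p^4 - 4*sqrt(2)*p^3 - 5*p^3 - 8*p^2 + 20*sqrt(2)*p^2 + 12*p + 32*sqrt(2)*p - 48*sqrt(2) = (p - 6)*(p - 1)*(p + 2)*(p - 4*sqrt(2))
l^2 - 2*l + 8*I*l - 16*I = (l - 2)*(l + 8*I)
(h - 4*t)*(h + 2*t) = h^2 - 2*h*t - 8*t^2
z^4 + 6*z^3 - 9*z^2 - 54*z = z*(z - 3)*(z + 3)*(z + 6)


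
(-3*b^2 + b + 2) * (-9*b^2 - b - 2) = 27*b^4 - 6*b^3 - 13*b^2 - 4*b - 4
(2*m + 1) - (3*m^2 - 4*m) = -3*m^2 + 6*m + 1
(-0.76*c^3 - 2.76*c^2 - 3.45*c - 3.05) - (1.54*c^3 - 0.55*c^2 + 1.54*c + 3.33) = -2.3*c^3 - 2.21*c^2 - 4.99*c - 6.38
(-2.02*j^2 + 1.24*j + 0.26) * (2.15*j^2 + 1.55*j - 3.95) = -4.343*j^4 - 0.465*j^3 + 10.46*j^2 - 4.495*j - 1.027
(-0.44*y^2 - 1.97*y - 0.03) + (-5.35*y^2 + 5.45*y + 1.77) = -5.79*y^2 + 3.48*y + 1.74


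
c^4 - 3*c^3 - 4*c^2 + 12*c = c*(c - 3)*(c - 2)*(c + 2)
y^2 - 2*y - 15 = (y - 5)*(y + 3)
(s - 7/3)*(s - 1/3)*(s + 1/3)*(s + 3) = s^4 + 2*s^3/3 - 64*s^2/9 - 2*s/27 + 7/9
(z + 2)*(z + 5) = z^2 + 7*z + 10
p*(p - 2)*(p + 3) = p^3 + p^2 - 6*p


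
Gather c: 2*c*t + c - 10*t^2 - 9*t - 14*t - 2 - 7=c*(2*t + 1) - 10*t^2 - 23*t - 9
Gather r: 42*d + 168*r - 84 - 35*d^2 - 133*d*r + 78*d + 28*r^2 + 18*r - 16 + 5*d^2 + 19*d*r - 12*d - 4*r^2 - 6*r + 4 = -30*d^2 + 108*d + 24*r^2 + r*(180 - 114*d) - 96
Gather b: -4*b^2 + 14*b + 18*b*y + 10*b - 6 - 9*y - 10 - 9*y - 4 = -4*b^2 + b*(18*y + 24) - 18*y - 20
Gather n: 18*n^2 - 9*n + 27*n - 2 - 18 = 18*n^2 + 18*n - 20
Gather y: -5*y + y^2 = y^2 - 5*y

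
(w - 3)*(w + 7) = w^2 + 4*w - 21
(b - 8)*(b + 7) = b^2 - b - 56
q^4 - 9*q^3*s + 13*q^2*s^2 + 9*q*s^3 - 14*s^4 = (q - 7*s)*(q - 2*s)*(q - s)*(q + s)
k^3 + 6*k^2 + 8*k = k*(k + 2)*(k + 4)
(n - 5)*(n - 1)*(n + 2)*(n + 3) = n^4 - n^3 - 19*n^2 - 11*n + 30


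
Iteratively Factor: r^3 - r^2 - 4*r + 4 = (r - 2)*(r^2 + r - 2) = (r - 2)*(r + 2)*(r - 1)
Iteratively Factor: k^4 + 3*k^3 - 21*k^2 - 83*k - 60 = (k - 5)*(k^3 + 8*k^2 + 19*k + 12) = (k - 5)*(k + 4)*(k^2 + 4*k + 3) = (k - 5)*(k + 3)*(k + 4)*(k + 1)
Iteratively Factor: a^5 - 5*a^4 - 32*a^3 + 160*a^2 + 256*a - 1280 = (a - 4)*(a^4 - a^3 - 36*a^2 + 16*a + 320) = (a - 4)*(a + 4)*(a^3 - 5*a^2 - 16*a + 80) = (a - 5)*(a - 4)*(a + 4)*(a^2 - 16) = (a - 5)*(a - 4)^2*(a + 4)*(a + 4)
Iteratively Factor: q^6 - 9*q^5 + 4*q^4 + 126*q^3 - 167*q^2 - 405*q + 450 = (q - 5)*(q^5 - 4*q^4 - 16*q^3 + 46*q^2 + 63*q - 90) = (q - 5)*(q - 3)*(q^4 - q^3 - 19*q^2 - 11*q + 30) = (q - 5)*(q - 3)*(q + 2)*(q^3 - 3*q^2 - 13*q + 15) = (q - 5)*(q - 3)*(q - 1)*(q + 2)*(q^2 - 2*q - 15) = (q - 5)^2*(q - 3)*(q - 1)*(q + 2)*(q + 3)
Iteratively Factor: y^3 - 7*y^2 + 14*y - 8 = (y - 4)*(y^2 - 3*y + 2) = (y - 4)*(y - 1)*(y - 2)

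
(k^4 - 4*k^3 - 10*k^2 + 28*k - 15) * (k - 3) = k^5 - 7*k^4 + 2*k^3 + 58*k^2 - 99*k + 45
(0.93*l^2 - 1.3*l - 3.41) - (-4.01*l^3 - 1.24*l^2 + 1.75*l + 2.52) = 4.01*l^3 + 2.17*l^2 - 3.05*l - 5.93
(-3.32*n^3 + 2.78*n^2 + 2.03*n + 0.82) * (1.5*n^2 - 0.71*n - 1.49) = -4.98*n^5 + 6.5272*n^4 + 6.018*n^3 - 4.3535*n^2 - 3.6069*n - 1.2218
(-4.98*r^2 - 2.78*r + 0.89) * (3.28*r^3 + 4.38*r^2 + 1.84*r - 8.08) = -16.3344*r^5 - 30.9308*r^4 - 18.4204*r^3 + 39.0214*r^2 + 24.1*r - 7.1912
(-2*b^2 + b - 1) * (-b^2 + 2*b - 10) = 2*b^4 - 5*b^3 + 23*b^2 - 12*b + 10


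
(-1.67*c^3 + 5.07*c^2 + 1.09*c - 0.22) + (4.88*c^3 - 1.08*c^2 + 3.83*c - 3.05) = 3.21*c^3 + 3.99*c^2 + 4.92*c - 3.27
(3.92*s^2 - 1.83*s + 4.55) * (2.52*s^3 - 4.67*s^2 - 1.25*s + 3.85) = 9.8784*s^5 - 22.918*s^4 + 15.1121*s^3 - 3.869*s^2 - 12.733*s + 17.5175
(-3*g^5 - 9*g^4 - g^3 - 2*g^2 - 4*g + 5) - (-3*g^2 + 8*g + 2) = -3*g^5 - 9*g^4 - g^3 + g^2 - 12*g + 3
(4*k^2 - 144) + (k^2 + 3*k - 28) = 5*k^2 + 3*k - 172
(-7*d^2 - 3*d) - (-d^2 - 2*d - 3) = -6*d^2 - d + 3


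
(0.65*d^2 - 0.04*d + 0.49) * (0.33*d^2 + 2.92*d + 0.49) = 0.2145*d^4 + 1.8848*d^3 + 0.3634*d^2 + 1.4112*d + 0.2401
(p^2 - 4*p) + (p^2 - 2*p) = 2*p^2 - 6*p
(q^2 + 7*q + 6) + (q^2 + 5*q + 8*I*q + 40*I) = 2*q^2 + 12*q + 8*I*q + 6 + 40*I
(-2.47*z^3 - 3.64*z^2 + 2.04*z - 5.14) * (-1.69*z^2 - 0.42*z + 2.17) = 4.1743*z^5 + 7.189*z^4 - 7.2787*z^3 - 0.0690000000000011*z^2 + 6.5856*z - 11.1538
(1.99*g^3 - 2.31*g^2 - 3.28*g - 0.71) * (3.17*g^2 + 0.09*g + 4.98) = 6.3083*g^5 - 7.1436*g^4 - 0.695299999999997*g^3 - 14.0497*g^2 - 16.3983*g - 3.5358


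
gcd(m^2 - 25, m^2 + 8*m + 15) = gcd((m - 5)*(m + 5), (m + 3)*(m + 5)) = m + 5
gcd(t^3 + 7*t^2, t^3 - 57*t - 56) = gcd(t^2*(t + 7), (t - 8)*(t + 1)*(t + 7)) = t + 7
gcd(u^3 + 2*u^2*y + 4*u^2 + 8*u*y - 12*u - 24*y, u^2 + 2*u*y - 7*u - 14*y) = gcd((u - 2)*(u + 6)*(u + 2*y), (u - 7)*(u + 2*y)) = u + 2*y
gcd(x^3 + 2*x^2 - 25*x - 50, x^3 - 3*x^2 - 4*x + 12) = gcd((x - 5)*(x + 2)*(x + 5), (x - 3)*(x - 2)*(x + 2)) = x + 2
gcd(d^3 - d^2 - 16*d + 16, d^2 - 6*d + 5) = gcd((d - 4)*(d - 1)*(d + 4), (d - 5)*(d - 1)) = d - 1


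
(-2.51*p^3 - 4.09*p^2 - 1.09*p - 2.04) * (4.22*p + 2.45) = -10.5922*p^4 - 23.4093*p^3 - 14.6203*p^2 - 11.2793*p - 4.998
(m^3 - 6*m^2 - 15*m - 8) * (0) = 0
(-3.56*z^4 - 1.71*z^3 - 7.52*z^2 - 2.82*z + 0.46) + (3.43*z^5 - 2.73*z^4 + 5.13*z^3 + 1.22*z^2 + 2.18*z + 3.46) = 3.43*z^5 - 6.29*z^4 + 3.42*z^3 - 6.3*z^2 - 0.64*z + 3.92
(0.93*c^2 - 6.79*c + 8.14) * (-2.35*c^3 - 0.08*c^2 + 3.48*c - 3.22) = -2.1855*c^5 + 15.8821*c^4 - 15.3494*c^3 - 27.275*c^2 + 50.191*c - 26.2108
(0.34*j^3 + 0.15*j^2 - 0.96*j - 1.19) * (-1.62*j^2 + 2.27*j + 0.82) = -0.5508*j^5 + 0.5288*j^4 + 2.1745*j^3 - 0.1284*j^2 - 3.4885*j - 0.9758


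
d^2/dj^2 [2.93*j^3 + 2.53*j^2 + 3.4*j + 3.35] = 17.58*j + 5.06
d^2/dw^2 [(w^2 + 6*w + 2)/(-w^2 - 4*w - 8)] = 4*(-w^3 + 9*w^2 + 60*w + 56)/(w^6 + 12*w^5 + 72*w^4 + 256*w^3 + 576*w^2 + 768*w + 512)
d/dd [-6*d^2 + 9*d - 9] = 9 - 12*d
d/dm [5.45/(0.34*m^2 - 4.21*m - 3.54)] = (22.9445 - 3.706*m)/(-0.34*m^2 + 4.21*m + 3.54)^2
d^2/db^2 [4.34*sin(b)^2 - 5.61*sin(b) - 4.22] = 5.61*sin(b) + 8.68*cos(2*b)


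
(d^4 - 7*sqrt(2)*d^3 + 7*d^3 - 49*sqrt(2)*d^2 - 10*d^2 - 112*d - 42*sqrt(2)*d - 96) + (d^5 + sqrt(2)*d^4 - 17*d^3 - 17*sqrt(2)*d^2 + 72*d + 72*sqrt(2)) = d^5 + d^4 + sqrt(2)*d^4 - 10*d^3 - 7*sqrt(2)*d^3 - 66*sqrt(2)*d^2 - 10*d^2 - 42*sqrt(2)*d - 40*d - 96 + 72*sqrt(2)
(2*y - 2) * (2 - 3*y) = -6*y^2 + 10*y - 4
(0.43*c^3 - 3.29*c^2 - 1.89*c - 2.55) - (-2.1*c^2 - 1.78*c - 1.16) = 0.43*c^3 - 1.19*c^2 - 0.11*c - 1.39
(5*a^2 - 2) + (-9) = 5*a^2 - 11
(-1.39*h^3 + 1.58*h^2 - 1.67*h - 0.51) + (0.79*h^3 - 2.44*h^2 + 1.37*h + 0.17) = -0.6*h^3 - 0.86*h^2 - 0.3*h - 0.34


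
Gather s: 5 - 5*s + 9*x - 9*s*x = s*(-9*x - 5) + 9*x + 5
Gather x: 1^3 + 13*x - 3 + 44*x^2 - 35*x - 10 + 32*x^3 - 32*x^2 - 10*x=32*x^3 + 12*x^2 - 32*x - 12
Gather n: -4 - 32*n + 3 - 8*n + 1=-40*n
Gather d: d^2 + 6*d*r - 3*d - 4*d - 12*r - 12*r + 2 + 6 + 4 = d^2 + d*(6*r - 7) - 24*r + 12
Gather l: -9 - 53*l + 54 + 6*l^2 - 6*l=6*l^2 - 59*l + 45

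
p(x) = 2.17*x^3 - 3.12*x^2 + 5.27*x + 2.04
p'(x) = 6.51*x^2 - 6.24*x + 5.27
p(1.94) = 16.37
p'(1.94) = 17.67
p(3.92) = 105.47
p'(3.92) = 80.84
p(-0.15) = 1.17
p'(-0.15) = 6.35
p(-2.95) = -96.37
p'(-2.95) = 80.33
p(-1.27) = -14.13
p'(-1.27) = 23.69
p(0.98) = 6.25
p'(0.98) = 5.41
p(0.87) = 5.69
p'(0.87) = 4.77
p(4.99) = 220.27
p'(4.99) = 136.23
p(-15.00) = -8102.76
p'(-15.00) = 1563.62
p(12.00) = 3365.76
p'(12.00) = 867.83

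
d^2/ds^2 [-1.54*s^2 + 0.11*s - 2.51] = -3.08000000000000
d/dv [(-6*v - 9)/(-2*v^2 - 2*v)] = 3*(-2*v^2 - 6*v - 3)/(2*v^2*(v^2 + 2*v + 1))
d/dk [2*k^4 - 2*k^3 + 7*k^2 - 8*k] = 8*k^3 - 6*k^2 + 14*k - 8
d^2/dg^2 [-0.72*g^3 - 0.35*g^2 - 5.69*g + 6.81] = -4.32*g - 0.7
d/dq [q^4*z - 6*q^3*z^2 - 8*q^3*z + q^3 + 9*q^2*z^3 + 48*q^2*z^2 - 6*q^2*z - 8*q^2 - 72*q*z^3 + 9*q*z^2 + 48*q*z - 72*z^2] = 4*q^3*z - 18*q^2*z^2 - 24*q^2*z + 3*q^2 + 18*q*z^3 + 96*q*z^2 - 12*q*z - 16*q - 72*z^3 + 9*z^2 + 48*z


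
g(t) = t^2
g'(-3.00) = -6.00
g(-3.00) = 9.00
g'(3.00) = 6.00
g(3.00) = 9.00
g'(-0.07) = -0.14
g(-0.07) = 0.00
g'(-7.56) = -15.12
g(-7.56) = 57.15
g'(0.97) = 1.94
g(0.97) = 0.94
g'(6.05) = 12.10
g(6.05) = 36.60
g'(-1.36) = -2.72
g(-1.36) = 1.85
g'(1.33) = 2.66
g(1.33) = 1.77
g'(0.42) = 0.84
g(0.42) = 0.18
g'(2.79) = 5.58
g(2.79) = 7.78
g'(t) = 2*t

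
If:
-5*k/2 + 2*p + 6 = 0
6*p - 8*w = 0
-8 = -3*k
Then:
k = 8/3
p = 1/3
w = 1/4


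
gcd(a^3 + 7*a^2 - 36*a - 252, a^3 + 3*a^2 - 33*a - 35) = a + 7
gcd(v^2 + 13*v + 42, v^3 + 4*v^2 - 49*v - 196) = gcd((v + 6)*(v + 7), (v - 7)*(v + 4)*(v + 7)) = v + 7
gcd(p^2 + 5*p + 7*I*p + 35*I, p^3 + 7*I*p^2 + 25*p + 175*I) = p + 7*I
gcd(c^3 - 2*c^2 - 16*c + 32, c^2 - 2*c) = c - 2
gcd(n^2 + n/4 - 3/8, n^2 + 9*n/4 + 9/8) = n + 3/4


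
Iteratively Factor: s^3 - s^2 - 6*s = (s - 3)*(s^2 + 2*s) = (s - 3)*(s + 2)*(s)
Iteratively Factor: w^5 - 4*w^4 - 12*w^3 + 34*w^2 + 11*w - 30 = (w + 3)*(w^4 - 7*w^3 + 9*w^2 + 7*w - 10) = (w - 2)*(w + 3)*(w^3 - 5*w^2 - w + 5) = (w - 2)*(w - 1)*(w + 3)*(w^2 - 4*w - 5) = (w - 5)*(w - 2)*(w - 1)*(w + 3)*(w + 1)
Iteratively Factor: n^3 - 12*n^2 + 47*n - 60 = (n - 3)*(n^2 - 9*n + 20) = (n - 5)*(n - 3)*(n - 4)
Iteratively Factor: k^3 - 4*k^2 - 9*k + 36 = (k + 3)*(k^2 - 7*k + 12) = (k - 4)*(k + 3)*(k - 3)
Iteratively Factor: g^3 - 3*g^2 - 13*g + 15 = (g + 3)*(g^2 - 6*g + 5) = (g - 5)*(g + 3)*(g - 1)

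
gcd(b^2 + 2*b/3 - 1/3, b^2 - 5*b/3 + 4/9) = b - 1/3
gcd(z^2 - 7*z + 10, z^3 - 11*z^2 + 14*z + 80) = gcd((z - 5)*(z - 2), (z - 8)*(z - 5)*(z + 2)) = z - 5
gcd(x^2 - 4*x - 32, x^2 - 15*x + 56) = x - 8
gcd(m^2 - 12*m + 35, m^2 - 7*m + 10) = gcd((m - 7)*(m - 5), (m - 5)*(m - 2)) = m - 5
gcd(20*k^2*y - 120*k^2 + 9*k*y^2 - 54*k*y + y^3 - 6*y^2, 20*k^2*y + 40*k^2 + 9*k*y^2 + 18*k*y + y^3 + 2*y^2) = 20*k^2 + 9*k*y + y^2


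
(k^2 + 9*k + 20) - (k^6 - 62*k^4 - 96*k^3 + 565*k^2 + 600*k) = -k^6 + 62*k^4 + 96*k^3 - 564*k^2 - 591*k + 20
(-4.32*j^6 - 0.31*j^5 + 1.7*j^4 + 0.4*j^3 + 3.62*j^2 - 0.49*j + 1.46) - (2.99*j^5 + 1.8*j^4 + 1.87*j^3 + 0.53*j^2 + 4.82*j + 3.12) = -4.32*j^6 - 3.3*j^5 - 0.1*j^4 - 1.47*j^3 + 3.09*j^2 - 5.31*j - 1.66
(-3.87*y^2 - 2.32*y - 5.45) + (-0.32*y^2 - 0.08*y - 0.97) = -4.19*y^2 - 2.4*y - 6.42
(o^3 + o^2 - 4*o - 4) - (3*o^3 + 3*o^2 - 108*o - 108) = -2*o^3 - 2*o^2 + 104*o + 104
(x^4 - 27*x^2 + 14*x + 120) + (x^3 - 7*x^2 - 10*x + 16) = x^4 + x^3 - 34*x^2 + 4*x + 136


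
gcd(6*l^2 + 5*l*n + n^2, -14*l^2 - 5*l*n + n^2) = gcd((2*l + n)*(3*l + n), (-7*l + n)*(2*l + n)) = 2*l + n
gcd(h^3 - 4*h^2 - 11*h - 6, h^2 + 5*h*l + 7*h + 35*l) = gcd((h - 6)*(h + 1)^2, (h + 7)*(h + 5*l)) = 1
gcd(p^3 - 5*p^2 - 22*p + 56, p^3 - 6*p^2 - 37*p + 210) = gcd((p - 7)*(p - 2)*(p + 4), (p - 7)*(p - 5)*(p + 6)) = p - 7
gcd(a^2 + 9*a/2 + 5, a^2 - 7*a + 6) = 1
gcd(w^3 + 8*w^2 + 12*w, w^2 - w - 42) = w + 6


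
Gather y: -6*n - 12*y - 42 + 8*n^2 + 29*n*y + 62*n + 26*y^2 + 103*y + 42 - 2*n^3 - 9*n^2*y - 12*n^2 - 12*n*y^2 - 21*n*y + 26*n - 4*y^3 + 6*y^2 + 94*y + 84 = -2*n^3 - 4*n^2 + 82*n - 4*y^3 + y^2*(32 - 12*n) + y*(-9*n^2 + 8*n + 185) + 84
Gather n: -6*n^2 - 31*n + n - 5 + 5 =-6*n^2 - 30*n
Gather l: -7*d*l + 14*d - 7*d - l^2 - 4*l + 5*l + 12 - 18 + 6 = 7*d - l^2 + l*(1 - 7*d)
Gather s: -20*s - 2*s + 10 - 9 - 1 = -22*s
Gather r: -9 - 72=-81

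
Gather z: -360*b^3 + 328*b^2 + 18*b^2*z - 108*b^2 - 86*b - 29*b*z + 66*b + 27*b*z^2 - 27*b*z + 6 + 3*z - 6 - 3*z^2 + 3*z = -360*b^3 + 220*b^2 - 20*b + z^2*(27*b - 3) + z*(18*b^2 - 56*b + 6)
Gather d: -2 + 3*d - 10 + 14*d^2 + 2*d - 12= 14*d^2 + 5*d - 24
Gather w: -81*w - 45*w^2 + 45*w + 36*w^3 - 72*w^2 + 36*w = 36*w^3 - 117*w^2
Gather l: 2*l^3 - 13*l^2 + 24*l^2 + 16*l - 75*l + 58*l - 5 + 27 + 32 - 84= 2*l^3 + 11*l^2 - l - 30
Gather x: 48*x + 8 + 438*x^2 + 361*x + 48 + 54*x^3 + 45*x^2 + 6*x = 54*x^3 + 483*x^2 + 415*x + 56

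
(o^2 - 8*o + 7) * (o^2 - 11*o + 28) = o^4 - 19*o^3 + 123*o^2 - 301*o + 196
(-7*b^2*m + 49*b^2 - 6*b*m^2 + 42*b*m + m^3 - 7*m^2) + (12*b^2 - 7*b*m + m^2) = -7*b^2*m + 61*b^2 - 6*b*m^2 + 35*b*m + m^3 - 6*m^2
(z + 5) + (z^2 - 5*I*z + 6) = z^2 + z - 5*I*z + 11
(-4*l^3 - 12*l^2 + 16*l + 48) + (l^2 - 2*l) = -4*l^3 - 11*l^2 + 14*l + 48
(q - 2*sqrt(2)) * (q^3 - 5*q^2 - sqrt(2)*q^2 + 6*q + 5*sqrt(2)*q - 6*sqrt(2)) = q^4 - 5*q^3 - 3*sqrt(2)*q^3 + 10*q^2 + 15*sqrt(2)*q^2 - 18*sqrt(2)*q - 20*q + 24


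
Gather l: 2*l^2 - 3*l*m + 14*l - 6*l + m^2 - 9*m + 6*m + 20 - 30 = 2*l^2 + l*(8 - 3*m) + m^2 - 3*m - 10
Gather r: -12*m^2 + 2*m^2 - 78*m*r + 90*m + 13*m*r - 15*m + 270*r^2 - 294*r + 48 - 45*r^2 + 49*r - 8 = -10*m^2 + 75*m + 225*r^2 + r*(-65*m - 245) + 40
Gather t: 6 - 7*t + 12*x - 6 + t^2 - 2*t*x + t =t^2 + t*(-2*x - 6) + 12*x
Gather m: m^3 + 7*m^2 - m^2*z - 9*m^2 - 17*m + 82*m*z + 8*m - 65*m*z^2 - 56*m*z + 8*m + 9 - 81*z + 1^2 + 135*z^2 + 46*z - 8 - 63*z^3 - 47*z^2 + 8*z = m^3 + m^2*(-z - 2) + m*(-65*z^2 + 26*z - 1) - 63*z^3 + 88*z^2 - 27*z + 2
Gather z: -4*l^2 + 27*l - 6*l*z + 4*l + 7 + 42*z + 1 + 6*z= -4*l^2 + 31*l + z*(48 - 6*l) + 8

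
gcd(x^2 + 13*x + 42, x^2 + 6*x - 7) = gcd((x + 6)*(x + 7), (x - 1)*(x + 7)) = x + 7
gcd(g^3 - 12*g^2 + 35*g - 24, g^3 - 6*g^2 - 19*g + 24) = g^2 - 9*g + 8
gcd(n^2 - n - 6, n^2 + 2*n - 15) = n - 3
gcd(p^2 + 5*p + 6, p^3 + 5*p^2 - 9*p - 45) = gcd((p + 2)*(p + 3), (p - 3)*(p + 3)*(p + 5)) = p + 3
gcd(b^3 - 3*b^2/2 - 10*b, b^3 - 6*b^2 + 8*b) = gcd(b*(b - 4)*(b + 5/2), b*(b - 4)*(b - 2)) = b^2 - 4*b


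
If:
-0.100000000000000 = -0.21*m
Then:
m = 0.48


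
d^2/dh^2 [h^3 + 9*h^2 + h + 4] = 6*h + 18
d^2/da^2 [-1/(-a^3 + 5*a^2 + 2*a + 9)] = 2*((5 - 3*a)*(-a^3 + 5*a^2 + 2*a + 9) - (-3*a^2 + 10*a + 2)^2)/(-a^3 + 5*a^2 + 2*a + 9)^3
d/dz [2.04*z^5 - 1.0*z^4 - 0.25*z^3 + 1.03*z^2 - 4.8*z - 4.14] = 10.2*z^4 - 4.0*z^3 - 0.75*z^2 + 2.06*z - 4.8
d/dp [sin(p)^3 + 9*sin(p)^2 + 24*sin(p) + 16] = 3*(sin(p)^2 + 6*sin(p) + 8)*cos(p)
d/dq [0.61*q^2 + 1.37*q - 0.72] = 1.22*q + 1.37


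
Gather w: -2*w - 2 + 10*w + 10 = 8*w + 8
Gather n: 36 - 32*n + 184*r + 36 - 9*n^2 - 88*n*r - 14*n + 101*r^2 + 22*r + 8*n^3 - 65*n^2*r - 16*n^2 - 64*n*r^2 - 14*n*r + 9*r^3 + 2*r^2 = 8*n^3 + n^2*(-65*r - 25) + n*(-64*r^2 - 102*r - 46) + 9*r^3 + 103*r^2 + 206*r + 72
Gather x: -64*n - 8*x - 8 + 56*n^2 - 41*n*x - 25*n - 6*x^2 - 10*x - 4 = 56*n^2 - 89*n - 6*x^2 + x*(-41*n - 18) - 12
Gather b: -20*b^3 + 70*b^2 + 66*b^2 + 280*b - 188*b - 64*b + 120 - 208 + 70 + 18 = -20*b^3 + 136*b^2 + 28*b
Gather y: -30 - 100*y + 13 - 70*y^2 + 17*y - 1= -70*y^2 - 83*y - 18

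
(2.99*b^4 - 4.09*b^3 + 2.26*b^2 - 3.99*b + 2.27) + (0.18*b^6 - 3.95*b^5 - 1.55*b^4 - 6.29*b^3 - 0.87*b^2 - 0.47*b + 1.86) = 0.18*b^6 - 3.95*b^5 + 1.44*b^4 - 10.38*b^3 + 1.39*b^2 - 4.46*b + 4.13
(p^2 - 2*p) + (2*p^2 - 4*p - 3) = 3*p^2 - 6*p - 3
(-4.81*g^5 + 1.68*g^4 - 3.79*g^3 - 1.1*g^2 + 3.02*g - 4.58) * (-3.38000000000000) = 16.2578*g^5 - 5.6784*g^4 + 12.8102*g^3 + 3.718*g^2 - 10.2076*g + 15.4804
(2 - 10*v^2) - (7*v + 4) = -10*v^2 - 7*v - 2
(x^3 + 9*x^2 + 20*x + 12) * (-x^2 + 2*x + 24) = -x^5 - 7*x^4 + 22*x^3 + 244*x^2 + 504*x + 288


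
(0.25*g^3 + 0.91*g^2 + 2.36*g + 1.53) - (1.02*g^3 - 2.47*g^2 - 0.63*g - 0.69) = -0.77*g^3 + 3.38*g^2 + 2.99*g + 2.22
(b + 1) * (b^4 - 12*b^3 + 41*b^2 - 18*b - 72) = b^5 - 11*b^4 + 29*b^3 + 23*b^2 - 90*b - 72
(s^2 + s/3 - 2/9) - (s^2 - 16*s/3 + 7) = 17*s/3 - 65/9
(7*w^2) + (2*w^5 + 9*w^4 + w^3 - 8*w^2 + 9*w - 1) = 2*w^5 + 9*w^4 + w^3 - w^2 + 9*w - 1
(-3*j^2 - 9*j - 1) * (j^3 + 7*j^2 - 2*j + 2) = -3*j^5 - 30*j^4 - 58*j^3 + 5*j^2 - 16*j - 2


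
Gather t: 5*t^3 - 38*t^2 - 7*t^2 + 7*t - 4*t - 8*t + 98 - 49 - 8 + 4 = 5*t^3 - 45*t^2 - 5*t + 45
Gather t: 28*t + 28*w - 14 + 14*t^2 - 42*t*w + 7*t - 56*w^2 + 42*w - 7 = 14*t^2 + t*(35 - 42*w) - 56*w^2 + 70*w - 21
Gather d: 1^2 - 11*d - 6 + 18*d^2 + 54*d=18*d^2 + 43*d - 5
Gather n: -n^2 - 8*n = -n^2 - 8*n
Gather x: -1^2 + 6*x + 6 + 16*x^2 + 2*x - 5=16*x^2 + 8*x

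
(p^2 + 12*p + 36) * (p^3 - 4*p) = p^5 + 12*p^4 + 32*p^3 - 48*p^2 - 144*p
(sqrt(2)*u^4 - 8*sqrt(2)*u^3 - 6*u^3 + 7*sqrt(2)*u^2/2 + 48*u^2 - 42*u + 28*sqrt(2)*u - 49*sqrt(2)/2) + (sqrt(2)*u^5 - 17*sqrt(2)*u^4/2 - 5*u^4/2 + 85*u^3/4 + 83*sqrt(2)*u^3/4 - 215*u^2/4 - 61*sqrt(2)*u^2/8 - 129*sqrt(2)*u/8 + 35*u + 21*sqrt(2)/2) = sqrt(2)*u^5 - 15*sqrt(2)*u^4/2 - 5*u^4/2 + 61*u^3/4 + 51*sqrt(2)*u^3/4 - 33*sqrt(2)*u^2/8 - 23*u^2/4 - 7*u + 95*sqrt(2)*u/8 - 14*sqrt(2)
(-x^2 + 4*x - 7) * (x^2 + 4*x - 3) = -x^4 + 12*x^2 - 40*x + 21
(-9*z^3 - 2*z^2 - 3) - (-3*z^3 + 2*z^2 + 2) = -6*z^3 - 4*z^2 - 5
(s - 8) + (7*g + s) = 7*g + 2*s - 8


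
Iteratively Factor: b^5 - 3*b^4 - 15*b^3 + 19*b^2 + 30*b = (b - 5)*(b^4 + 2*b^3 - 5*b^2 - 6*b) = (b - 5)*(b - 2)*(b^3 + 4*b^2 + 3*b) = (b - 5)*(b - 2)*(b + 3)*(b^2 + b) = (b - 5)*(b - 2)*(b + 1)*(b + 3)*(b)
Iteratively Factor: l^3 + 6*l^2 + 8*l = (l)*(l^2 + 6*l + 8) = l*(l + 4)*(l + 2)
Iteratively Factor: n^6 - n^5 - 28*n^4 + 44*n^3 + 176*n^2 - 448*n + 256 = (n + 4)*(n^5 - 5*n^4 - 8*n^3 + 76*n^2 - 128*n + 64) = (n - 2)*(n + 4)*(n^4 - 3*n^3 - 14*n^2 + 48*n - 32) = (n - 2)*(n - 1)*(n + 4)*(n^3 - 2*n^2 - 16*n + 32) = (n - 2)^2*(n - 1)*(n + 4)*(n^2 - 16) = (n - 2)^2*(n - 1)*(n + 4)^2*(n - 4)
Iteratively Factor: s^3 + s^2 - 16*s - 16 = (s + 1)*(s^2 - 16) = (s + 1)*(s + 4)*(s - 4)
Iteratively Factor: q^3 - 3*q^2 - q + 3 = (q + 1)*(q^2 - 4*q + 3) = (q - 3)*(q + 1)*(q - 1)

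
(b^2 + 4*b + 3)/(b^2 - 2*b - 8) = (b^2 + 4*b + 3)/(b^2 - 2*b - 8)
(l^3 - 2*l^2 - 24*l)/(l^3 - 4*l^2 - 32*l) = (l - 6)/(l - 8)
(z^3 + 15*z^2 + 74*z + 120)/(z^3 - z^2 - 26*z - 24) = (z^2 + 11*z + 30)/(z^2 - 5*z - 6)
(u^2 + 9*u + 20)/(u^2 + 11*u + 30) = (u + 4)/(u + 6)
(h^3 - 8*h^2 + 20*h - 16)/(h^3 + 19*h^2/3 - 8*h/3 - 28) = 3*(h^2 - 6*h + 8)/(3*h^2 + 25*h + 42)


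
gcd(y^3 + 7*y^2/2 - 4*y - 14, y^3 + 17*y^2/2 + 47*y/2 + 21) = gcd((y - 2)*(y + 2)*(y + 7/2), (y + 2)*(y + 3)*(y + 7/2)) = y^2 + 11*y/2 + 7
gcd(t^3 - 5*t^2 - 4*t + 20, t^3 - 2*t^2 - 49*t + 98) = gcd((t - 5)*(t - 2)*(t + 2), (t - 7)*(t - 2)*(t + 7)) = t - 2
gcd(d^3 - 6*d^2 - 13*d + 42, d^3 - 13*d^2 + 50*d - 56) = d^2 - 9*d + 14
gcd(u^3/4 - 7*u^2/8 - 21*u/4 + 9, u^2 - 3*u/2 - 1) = 1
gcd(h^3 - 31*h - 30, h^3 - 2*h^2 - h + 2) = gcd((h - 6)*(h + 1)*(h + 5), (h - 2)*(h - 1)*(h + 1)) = h + 1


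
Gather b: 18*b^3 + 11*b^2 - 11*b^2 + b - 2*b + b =18*b^3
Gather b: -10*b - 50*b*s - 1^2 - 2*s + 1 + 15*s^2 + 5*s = b*(-50*s - 10) + 15*s^2 + 3*s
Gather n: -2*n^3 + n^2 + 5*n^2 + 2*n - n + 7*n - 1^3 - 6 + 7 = -2*n^3 + 6*n^2 + 8*n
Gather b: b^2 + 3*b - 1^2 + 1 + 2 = b^2 + 3*b + 2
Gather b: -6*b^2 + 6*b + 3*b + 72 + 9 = -6*b^2 + 9*b + 81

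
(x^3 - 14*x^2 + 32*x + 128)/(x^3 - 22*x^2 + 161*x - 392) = (x^2 - 6*x - 16)/(x^2 - 14*x + 49)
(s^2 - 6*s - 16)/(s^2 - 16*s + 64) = (s + 2)/(s - 8)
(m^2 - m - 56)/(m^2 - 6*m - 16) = (m + 7)/(m + 2)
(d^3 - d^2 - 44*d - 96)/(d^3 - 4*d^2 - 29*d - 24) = (d + 4)/(d + 1)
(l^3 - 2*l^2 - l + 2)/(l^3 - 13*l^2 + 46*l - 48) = (l^2 - 1)/(l^2 - 11*l + 24)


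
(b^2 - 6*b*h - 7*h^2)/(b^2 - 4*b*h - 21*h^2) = (b + h)/(b + 3*h)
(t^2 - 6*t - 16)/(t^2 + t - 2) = (t - 8)/(t - 1)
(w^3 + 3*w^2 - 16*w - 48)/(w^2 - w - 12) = w + 4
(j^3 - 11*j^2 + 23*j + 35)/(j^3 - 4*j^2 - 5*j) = (j - 7)/j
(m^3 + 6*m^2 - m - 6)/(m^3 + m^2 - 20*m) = (m^3 + 6*m^2 - m - 6)/(m*(m^2 + m - 20))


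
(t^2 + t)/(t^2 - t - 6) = t*(t + 1)/(t^2 - t - 6)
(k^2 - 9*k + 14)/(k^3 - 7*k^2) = (k - 2)/k^2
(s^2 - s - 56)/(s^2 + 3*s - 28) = (s - 8)/(s - 4)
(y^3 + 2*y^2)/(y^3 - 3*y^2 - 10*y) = y/(y - 5)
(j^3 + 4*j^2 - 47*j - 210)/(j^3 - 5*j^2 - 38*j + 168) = (j + 5)/(j - 4)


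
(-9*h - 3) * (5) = -45*h - 15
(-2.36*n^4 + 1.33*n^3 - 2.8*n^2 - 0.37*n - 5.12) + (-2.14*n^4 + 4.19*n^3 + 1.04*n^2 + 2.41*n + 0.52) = -4.5*n^4 + 5.52*n^3 - 1.76*n^2 + 2.04*n - 4.6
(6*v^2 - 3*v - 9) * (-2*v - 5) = -12*v^3 - 24*v^2 + 33*v + 45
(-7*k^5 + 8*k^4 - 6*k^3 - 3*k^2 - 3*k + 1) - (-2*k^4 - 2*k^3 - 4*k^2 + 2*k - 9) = -7*k^5 + 10*k^4 - 4*k^3 + k^2 - 5*k + 10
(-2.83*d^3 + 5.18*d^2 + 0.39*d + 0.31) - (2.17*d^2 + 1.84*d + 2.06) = -2.83*d^3 + 3.01*d^2 - 1.45*d - 1.75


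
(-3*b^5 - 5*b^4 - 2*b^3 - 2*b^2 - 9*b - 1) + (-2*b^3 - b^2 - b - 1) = -3*b^5 - 5*b^4 - 4*b^3 - 3*b^2 - 10*b - 2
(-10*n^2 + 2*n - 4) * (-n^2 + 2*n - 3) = 10*n^4 - 22*n^3 + 38*n^2 - 14*n + 12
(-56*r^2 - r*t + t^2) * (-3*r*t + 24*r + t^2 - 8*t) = 168*r^3*t - 1344*r^3 - 53*r^2*t^2 + 424*r^2*t - 4*r*t^3 + 32*r*t^2 + t^4 - 8*t^3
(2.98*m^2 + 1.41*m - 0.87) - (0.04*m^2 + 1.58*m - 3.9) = 2.94*m^2 - 0.17*m + 3.03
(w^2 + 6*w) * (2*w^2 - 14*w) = 2*w^4 - 2*w^3 - 84*w^2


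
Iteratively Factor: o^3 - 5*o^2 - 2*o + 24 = (o - 4)*(o^2 - o - 6) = (o - 4)*(o - 3)*(o + 2)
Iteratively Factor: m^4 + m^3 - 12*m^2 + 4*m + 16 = (m + 4)*(m^3 - 3*m^2 + 4) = (m + 1)*(m + 4)*(m^2 - 4*m + 4) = (m - 2)*(m + 1)*(m + 4)*(m - 2)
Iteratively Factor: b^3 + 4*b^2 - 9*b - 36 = (b - 3)*(b^2 + 7*b + 12) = (b - 3)*(b + 3)*(b + 4)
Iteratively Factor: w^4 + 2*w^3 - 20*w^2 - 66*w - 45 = (w - 5)*(w^3 + 7*w^2 + 15*w + 9) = (w - 5)*(w + 3)*(w^2 + 4*w + 3) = (w - 5)*(w + 1)*(w + 3)*(w + 3)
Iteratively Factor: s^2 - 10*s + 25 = (s - 5)*(s - 5)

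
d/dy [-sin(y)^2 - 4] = -sin(2*y)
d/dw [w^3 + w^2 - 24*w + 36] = 3*w^2 + 2*w - 24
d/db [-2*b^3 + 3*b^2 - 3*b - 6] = -6*b^2 + 6*b - 3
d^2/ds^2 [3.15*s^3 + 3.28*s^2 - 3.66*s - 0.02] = 18.9*s + 6.56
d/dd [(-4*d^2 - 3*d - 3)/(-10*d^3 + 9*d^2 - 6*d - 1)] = (-40*d^4 - 60*d^3 - 39*d^2 + 62*d - 15)/(100*d^6 - 180*d^5 + 201*d^4 - 88*d^3 + 18*d^2 + 12*d + 1)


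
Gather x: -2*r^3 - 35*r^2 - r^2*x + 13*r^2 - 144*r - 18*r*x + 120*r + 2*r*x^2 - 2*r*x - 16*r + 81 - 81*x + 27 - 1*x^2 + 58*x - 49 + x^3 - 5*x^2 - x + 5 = -2*r^3 - 22*r^2 - 40*r + x^3 + x^2*(2*r - 6) + x*(-r^2 - 20*r - 24) + 64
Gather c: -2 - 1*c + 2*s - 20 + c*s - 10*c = c*(s - 11) + 2*s - 22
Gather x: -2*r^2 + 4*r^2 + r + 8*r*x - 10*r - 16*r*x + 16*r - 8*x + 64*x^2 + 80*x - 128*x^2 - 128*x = 2*r^2 + 7*r - 64*x^2 + x*(-8*r - 56)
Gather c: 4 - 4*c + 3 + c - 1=6 - 3*c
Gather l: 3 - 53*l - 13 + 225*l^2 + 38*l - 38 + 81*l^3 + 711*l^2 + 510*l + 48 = 81*l^3 + 936*l^2 + 495*l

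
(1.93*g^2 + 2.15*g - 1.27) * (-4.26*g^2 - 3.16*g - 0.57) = -8.2218*g^4 - 15.2578*g^3 - 2.4839*g^2 + 2.7877*g + 0.7239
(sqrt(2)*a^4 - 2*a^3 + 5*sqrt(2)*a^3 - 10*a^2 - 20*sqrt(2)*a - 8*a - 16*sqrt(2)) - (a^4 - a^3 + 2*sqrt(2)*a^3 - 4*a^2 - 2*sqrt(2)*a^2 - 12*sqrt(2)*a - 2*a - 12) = -a^4 + sqrt(2)*a^4 - a^3 + 3*sqrt(2)*a^3 - 6*a^2 + 2*sqrt(2)*a^2 - 8*sqrt(2)*a - 6*a - 16*sqrt(2) + 12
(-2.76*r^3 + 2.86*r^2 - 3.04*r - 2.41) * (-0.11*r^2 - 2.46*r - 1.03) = 0.3036*r^5 + 6.475*r^4 - 3.8584*r^3 + 4.7977*r^2 + 9.0598*r + 2.4823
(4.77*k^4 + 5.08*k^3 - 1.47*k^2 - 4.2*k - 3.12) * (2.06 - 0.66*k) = -3.1482*k^5 + 6.4734*k^4 + 11.435*k^3 - 0.2562*k^2 - 6.5928*k - 6.4272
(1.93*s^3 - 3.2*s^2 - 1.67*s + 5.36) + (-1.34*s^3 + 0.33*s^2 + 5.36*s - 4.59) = 0.59*s^3 - 2.87*s^2 + 3.69*s + 0.77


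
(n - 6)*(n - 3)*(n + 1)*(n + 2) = n^4 - 6*n^3 - 7*n^2 + 36*n + 36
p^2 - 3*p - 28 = (p - 7)*(p + 4)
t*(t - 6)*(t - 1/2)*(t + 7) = t^4 + t^3/2 - 85*t^2/2 + 21*t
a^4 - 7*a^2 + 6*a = a*(a - 2)*(a - 1)*(a + 3)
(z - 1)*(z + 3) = z^2 + 2*z - 3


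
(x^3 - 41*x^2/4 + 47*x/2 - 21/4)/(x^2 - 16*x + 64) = (4*x^3 - 41*x^2 + 94*x - 21)/(4*(x^2 - 16*x + 64))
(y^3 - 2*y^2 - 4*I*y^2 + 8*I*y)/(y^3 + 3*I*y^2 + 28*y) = (y - 2)/(y + 7*I)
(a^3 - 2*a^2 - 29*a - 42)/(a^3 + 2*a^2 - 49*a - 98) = (a + 3)/(a + 7)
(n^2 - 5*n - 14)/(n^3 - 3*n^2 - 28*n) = (n + 2)/(n*(n + 4))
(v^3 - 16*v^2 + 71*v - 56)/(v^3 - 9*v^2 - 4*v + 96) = (v^2 - 8*v + 7)/(v^2 - v - 12)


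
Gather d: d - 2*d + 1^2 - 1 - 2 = -d - 2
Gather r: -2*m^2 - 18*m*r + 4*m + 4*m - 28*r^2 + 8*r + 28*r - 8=-2*m^2 + 8*m - 28*r^2 + r*(36 - 18*m) - 8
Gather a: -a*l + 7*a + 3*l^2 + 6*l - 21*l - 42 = a*(7 - l) + 3*l^2 - 15*l - 42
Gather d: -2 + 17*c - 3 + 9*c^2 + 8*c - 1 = 9*c^2 + 25*c - 6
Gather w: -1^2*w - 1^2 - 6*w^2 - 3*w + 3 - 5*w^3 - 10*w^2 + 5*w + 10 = -5*w^3 - 16*w^2 + w + 12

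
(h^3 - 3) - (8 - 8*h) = h^3 + 8*h - 11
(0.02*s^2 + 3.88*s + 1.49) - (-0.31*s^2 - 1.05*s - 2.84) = 0.33*s^2 + 4.93*s + 4.33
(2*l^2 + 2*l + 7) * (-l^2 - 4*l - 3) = -2*l^4 - 10*l^3 - 21*l^2 - 34*l - 21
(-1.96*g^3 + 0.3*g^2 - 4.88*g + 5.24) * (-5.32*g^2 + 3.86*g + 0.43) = 10.4272*g^5 - 9.1616*g^4 + 26.2768*g^3 - 46.5846*g^2 + 18.128*g + 2.2532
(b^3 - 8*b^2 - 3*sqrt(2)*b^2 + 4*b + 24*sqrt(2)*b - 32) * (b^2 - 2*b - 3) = b^5 - 10*b^4 - 3*sqrt(2)*b^4 + 17*b^3 + 30*sqrt(2)*b^3 - 39*sqrt(2)*b^2 - 16*b^2 - 72*sqrt(2)*b + 52*b + 96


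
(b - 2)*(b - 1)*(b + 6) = b^3 + 3*b^2 - 16*b + 12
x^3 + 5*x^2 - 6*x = x*(x - 1)*(x + 6)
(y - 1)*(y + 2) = y^2 + y - 2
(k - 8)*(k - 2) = k^2 - 10*k + 16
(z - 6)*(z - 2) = z^2 - 8*z + 12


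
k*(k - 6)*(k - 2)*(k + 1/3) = k^4 - 23*k^3/3 + 28*k^2/3 + 4*k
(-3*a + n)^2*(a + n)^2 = 9*a^4 + 12*a^3*n - 2*a^2*n^2 - 4*a*n^3 + n^4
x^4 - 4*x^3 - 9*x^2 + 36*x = x*(x - 4)*(x - 3)*(x + 3)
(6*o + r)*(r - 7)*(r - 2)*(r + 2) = 6*o*r^3 - 42*o*r^2 - 24*o*r + 168*o + r^4 - 7*r^3 - 4*r^2 + 28*r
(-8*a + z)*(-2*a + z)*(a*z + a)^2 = 16*a^4*z^2 + 32*a^4*z + 16*a^4 - 10*a^3*z^3 - 20*a^3*z^2 - 10*a^3*z + a^2*z^4 + 2*a^2*z^3 + a^2*z^2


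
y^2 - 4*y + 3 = (y - 3)*(y - 1)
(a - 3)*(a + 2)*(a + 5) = a^3 + 4*a^2 - 11*a - 30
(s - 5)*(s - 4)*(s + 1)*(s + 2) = s^4 - 6*s^3 - 5*s^2 + 42*s + 40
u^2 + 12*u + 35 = (u + 5)*(u + 7)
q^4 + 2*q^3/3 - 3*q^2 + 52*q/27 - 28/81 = (q - 2/3)^2*(q - 1/3)*(q + 7/3)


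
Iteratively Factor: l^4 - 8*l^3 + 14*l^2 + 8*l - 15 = (l - 5)*(l^3 - 3*l^2 - l + 3) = (l - 5)*(l - 3)*(l^2 - 1) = (l - 5)*(l - 3)*(l - 1)*(l + 1)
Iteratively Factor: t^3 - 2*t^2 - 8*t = (t)*(t^2 - 2*t - 8) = t*(t + 2)*(t - 4)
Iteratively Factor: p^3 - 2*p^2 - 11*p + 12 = (p + 3)*(p^2 - 5*p + 4) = (p - 4)*(p + 3)*(p - 1)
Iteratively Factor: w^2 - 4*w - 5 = (w + 1)*(w - 5)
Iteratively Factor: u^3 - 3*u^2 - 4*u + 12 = (u - 2)*(u^2 - u - 6) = (u - 2)*(u + 2)*(u - 3)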